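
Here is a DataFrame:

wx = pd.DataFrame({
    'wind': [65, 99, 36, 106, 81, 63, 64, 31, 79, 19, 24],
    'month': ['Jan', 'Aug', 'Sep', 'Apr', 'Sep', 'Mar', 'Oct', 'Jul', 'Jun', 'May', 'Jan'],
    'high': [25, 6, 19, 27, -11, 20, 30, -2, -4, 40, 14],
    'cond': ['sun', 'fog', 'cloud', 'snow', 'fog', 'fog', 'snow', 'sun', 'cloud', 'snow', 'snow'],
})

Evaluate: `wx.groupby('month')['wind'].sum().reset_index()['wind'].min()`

19

group by month, sum of wind:
month
Apr    106
Aug     99
Jan     89
Jul     31
Jun     79
Mar     63
May     19
Oct     64
Sep    117
Name: wind, dtype: int64
reset_index():
  month  wind
0   Apr   106
1   Aug    99
2   Jan    89
3   Jul    31
4   Jun    79
5   Mar    63
6   May    19
7   Oct    64
8   Sep   117
Finally, min of column 'wind' = 19.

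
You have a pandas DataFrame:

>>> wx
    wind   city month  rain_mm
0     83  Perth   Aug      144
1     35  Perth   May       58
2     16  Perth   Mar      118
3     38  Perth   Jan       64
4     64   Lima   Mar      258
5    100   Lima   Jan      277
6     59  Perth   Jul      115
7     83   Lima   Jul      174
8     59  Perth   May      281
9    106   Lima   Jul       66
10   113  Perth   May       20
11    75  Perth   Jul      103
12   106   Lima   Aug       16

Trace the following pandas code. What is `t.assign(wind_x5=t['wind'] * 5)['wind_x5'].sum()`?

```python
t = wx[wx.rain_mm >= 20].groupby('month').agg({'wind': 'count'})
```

filter rows where rain_mm >= 20:
    wind   city month  rain_mm
0     83  Perth   Aug      144
1     35  Perth   May       58
2     16  Perth   Mar      118
3     38  Perth   Jan       64
4     64   Lima   Mar      258
5    100   Lima   Jan      277
6     59  Perth   Jul      115
7     83   Lima   Jul      174
8     59  Perth   May      281
9    106   Lima   Jul       66
10   113  Perth   May       20
11    75  Perth   Jul      103
group by month, count of wind:
       wind
month      
Aug       1
Jan       2
Jul       4
Mar       2
May       3
add column wind_x5 = t['wind'] * 5:
       wind  wind_x5
month               
Aug       1        5
Jan       2       10
Jul       4       20
Mar       2       10
May       3       15
Then the sum of column 'wind_x5': 60

60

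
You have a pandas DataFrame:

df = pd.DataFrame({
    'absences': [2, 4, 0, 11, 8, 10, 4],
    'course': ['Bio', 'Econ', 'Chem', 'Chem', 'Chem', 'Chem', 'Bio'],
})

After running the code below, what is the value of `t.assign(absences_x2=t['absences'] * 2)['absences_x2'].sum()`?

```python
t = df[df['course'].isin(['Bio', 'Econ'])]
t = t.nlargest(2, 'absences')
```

filter rows where course in ['Bio', 'Econ']:
   absences course
0         2    Bio
1         4   Econ
6         4    Bio
take 2 rows with largest absences:
   absences course
1         4   Econ
6         4    Bio
add column absences_x2 = t['absences'] * 2:
   absences course  absences_x2
1         4   Econ            8
6         4    Bio            8
So sum() = 16.

16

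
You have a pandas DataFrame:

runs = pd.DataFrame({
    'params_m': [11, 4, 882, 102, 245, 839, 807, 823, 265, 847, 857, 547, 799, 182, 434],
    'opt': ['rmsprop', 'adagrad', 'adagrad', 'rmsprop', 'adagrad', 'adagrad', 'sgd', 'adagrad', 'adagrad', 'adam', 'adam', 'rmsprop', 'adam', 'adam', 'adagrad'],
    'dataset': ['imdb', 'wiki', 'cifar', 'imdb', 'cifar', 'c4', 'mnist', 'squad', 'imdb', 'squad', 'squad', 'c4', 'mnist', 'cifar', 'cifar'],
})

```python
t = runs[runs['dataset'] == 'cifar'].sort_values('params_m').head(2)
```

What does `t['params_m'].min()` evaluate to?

filter rows where dataset == 'cifar':
    params_m      opt dataset
2        882  adagrad   cifar
4        245  adagrad   cifar
13       182     adam   cifar
14       434  adagrad   cifar
sort by params_m:
    params_m      opt dataset
13       182     adam   cifar
4        245  adagrad   cifar
14       434  adagrad   cifar
2        882  adagrad   cifar
take first 2 rows:
    params_m      opt dataset
13       182     adam   cifar
4        245  adagrad   cifar
So min() = 182.

182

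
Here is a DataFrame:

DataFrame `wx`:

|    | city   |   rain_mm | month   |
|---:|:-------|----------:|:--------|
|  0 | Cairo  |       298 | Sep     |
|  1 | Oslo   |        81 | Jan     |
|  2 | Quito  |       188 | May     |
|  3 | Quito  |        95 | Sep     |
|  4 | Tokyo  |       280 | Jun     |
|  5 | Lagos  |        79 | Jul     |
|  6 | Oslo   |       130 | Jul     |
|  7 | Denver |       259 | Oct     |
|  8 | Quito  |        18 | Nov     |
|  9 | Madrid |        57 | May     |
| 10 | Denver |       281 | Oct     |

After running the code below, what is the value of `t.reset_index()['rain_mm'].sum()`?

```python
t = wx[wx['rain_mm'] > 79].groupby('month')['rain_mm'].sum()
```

filter rows where rain_mm > 79:
      city  rain_mm month
0    Cairo      298   Sep
1     Oslo       81   Jan
2    Quito      188   May
3    Quito       95   Sep
4    Tokyo      280   Jun
6     Oslo      130   Jul
7   Denver      259   Oct
10  Denver      281   Oct
group by month, sum of rain_mm:
month
Jan     81
Jul    130
Jun    280
May    188
Oct    540
Sep    393
Name: rain_mm, dtype: int64
reset_index():
  month  rain_mm
0   Jan       81
1   Jul      130
2   Jun      280
3   May      188
4   Oct      540
5   Sep      393
Hence 1612.

1612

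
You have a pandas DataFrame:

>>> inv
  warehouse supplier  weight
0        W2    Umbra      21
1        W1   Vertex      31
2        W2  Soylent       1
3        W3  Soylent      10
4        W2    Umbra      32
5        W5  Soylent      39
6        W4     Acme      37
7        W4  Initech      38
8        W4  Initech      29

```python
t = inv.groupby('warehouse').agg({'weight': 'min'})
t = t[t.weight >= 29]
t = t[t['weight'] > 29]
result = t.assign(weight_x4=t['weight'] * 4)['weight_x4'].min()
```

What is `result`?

124

group by warehouse, min of weight:
           weight
warehouse        
W1             31
W2              1
W3             10
W4             29
W5             39
filter rows where weight >= 29:
           weight
warehouse        
W1             31
W4             29
W5             39
filter rows where weight > 29:
           weight
warehouse        
W1             31
W5             39
add column weight_x4 = t['weight'] * 4:
           weight  weight_x4
warehouse                   
W1             31        124
W5             39        156
So min() = 124.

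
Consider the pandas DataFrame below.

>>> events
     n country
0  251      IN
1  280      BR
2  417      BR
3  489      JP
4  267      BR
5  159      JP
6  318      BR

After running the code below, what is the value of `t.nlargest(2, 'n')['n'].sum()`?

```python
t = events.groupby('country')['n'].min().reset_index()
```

518

group by country, min of n:
country
BR    267
IN    251
JP    159
Name: n, dtype: int64
reset_index():
  country    n
0      BR  267
1      IN  251
2      JP  159
take 2 rows with largest n:
  country    n
0      BR  267
1      IN  251
So sum() = 518.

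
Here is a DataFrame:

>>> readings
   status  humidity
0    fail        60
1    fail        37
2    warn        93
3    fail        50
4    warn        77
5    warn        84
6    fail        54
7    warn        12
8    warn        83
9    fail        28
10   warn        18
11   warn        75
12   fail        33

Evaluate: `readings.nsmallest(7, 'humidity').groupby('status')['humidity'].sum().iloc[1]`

30

take 7 rows with smallest humidity:
   status  humidity
7    warn        12
10   warn        18
9    fail        28
12   fail        33
1    fail        37
3    fail        50
6    fail        54
group by status, sum of humidity:
status
fail    202
warn     30
Name: humidity, dtype: int64
So iloc[1] = 30.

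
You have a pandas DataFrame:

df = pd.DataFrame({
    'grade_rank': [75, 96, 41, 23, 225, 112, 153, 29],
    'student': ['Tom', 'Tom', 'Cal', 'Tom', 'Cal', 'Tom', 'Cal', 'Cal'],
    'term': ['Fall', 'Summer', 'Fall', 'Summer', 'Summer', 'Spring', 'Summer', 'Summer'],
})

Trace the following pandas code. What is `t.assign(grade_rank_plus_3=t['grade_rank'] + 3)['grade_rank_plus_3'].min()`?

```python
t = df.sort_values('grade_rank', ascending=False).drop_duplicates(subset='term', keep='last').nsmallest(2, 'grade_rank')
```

sort by grade_rank descending:
   grade_rank student    term
4         225     Cal  Summer
6         153     Cal  Summer
5         112     Tom  Spring
1          96     Tom  Summer
0          75     Tom    Fall
2          41     Cal    Fall
7          29     Cal  Summer
3          23     Tom  Summer
drop duplicate term (keep=last):
   grade_rank student    term
5         112     Tom  Spring
2          41     Cal    Fall
3          23     Tom  Summer
take 2 rows with smallest grade_rank:
   grade_rank student    term
3          23     Tom  Summer
2          41     Cal    Fall
add column grade_rank_plus_3 = t['grade_rank'] + 3:
   grade_rank student    term  grade_rank_plus_3
3          23     Tom  Summer                 26
2          41     Cal    Fall                 44
Reading off the min of column 'grade_rank_plus_3', we get 26.

26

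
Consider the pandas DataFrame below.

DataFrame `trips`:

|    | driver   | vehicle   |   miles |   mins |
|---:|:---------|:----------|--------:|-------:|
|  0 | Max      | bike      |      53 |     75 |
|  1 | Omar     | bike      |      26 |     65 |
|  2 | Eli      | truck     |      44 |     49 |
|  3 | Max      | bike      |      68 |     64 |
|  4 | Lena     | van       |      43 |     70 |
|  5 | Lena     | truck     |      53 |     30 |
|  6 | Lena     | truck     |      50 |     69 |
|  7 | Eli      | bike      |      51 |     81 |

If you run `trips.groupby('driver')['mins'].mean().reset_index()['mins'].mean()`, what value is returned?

63.9583333333

group by driver, mean of mins:
driver
Eli     65.000000
Lena    56.333333
Max     69.500000
Omar    65.000000
Name: mins, dtype: float64
reset_index():
  driver       mins
0    Eli  65.000000
1   Lena  56.333333
2    Max  69.500000
3   Omar  65.000000
Reading off the mean of column 'mins', we get 63.9583333333.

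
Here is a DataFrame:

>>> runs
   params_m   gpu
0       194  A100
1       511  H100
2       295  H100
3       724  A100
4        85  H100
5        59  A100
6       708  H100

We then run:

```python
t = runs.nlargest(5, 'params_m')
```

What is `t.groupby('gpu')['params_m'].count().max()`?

take 5 rows with largest params_m:
   params_m   gpu
3       724  A100
6       708  H100
1       511  H100
2       295  H100
0       194  A100
group by gpu, count of params_m:
gpu
A100    2
H100    3
Name: params_m, dtype: int64

3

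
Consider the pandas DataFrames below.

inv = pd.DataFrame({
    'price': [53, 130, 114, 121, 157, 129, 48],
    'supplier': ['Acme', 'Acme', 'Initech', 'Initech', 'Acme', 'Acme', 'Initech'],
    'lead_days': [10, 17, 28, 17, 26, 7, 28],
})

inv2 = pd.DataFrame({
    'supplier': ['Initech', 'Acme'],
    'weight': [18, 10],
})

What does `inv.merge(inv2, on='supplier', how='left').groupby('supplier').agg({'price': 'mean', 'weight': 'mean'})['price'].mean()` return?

merge on 'supplier' (how='left') → 7 rows:
   price supplier  lead_days  weight
0     53     Acme         10      10
1    130     Acme         17      10
2    114  Initech         28      18
3    121  Initech         17      18
4    157     Acme         26      10
5    129     Acme          7      10
6     48  Initech         28      18
group by supplier: mean(price), mean(weight):
               price  weight
supplier                    
Acme      117.250000    10.0
Initech    94.333333    18.0
Finally, mean of column 'price' = 105.791666667.

105.791666667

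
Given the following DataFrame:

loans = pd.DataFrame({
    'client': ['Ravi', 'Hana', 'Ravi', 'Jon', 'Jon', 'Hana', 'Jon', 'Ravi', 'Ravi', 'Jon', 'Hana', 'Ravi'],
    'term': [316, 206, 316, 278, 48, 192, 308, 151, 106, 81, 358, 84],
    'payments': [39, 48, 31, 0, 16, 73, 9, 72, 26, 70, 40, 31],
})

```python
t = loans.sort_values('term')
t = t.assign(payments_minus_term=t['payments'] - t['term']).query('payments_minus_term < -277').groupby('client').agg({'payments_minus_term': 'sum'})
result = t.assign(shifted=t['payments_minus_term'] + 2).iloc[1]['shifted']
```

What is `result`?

-575

sort by term:
   client  term  payments
4     Jon    48        16
9     Jon    81        70
11   Ravi    84        31
8    Ravi   106        26
7    Ravi   151        72
5    Hana   192        73
1    Hana   206        48
3     Jon   278         0
6     Jon   308         9
0    Ravi   316        39
2    Ravi   316        31
10   Hana   358        40
add column payments_minus_term = t['payments'] - t['term']:
   client  term  payments  payments_minus_term
4     Jon    48        16                  -32
9     Jon    81        70                  -11
11   Ravi    84        31                  -53
8    Ravi   106        26                  -80
7    Ravi   151        72                  -79
5    Hana   192        73                 -119
1    Hana   206        48                 -158
3     Jon   278         0                 -278
6     Jon   308         9                 -299
0    Ravi   316        39                 -277
2    Ravi   316        31                 -285
10   Hana   358        40                 -318
filter rows where payments_minus_term < -277:
   client  term  payments  payments_minus_term
3     Jon   278         0                 -278
6     Jon   308         9                 -299
2    Ravi   316        31                 -285
10   Hana   358        40                 -318
group by client, sum of payments_minus_term:
        payments_minus_term
client                     
Hana                   -318
Jon                    -577
Ravi                   -285
add column shifted = t['payments_minus_term'] + 2:
        payments_minus_term  shifted
client                              
Hana                   -318     -316
Jon                    -577     -575
Ravi                   -285     -283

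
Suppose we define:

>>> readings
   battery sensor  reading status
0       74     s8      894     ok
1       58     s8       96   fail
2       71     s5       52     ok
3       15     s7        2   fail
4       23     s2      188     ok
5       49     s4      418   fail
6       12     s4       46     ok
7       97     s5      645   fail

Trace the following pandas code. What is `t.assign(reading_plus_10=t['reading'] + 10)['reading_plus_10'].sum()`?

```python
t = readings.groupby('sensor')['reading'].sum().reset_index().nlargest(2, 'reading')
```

group by sensor, sum of reading:
sensor
s2    188
s4    464
s5    697
s7      2
s8    990
Name: reading, dtype: int64
reset_index():
  sensor  reading
0     s2      188
1     s4      464
2     s5      697
3     s7        2
4     s8      990
take 2 rows with largest reading:
  sensor  reading
4     s8      990
2     s5      697
add column reading_plus_10 = t['reading'] + 10:
  sensor  reading  reading_plus_10
4     s8      990             1000
2     s5      697              707
Reading off the sum of column 'reading_plus_10', we get 1707.

1707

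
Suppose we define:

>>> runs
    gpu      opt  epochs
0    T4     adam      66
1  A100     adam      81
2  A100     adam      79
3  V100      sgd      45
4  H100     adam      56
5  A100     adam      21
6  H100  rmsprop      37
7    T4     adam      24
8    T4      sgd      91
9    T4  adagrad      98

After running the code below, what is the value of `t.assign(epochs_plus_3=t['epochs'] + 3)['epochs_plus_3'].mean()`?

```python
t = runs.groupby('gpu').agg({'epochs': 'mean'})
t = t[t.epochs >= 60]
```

group by gpu, mean of epochs:
         epochs
gpu            
A100  60.333333
H100  46.500000
T4    69.750000
V100  45.000000
filter rows where epochs >= 60:
         epochs
gpu            
A100  60.333333
T4    69.750000
add column epochs_plus_3 = t['epochs'] + 3:
         epochs  epochs_plus_3
gpu                           
A100  60.333333      63.333333
T4    69.750000      72.750000
Taking the mean of column 'epochs_plus_3' gives 68.0416666667.

68.0416666667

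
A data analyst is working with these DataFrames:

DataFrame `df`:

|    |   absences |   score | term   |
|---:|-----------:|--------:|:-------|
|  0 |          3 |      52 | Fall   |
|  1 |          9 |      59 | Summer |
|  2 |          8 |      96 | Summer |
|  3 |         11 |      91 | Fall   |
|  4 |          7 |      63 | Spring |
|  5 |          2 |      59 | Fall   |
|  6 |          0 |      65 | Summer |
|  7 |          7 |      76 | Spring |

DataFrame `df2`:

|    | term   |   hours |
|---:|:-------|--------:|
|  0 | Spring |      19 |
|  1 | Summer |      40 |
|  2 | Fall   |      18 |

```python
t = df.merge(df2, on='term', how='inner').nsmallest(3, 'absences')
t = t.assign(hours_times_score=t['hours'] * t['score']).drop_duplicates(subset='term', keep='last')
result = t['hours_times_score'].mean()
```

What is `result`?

merge on 'term' (how='inner') → 8 rows:
   absences  score    term  hours
0         3     52    Fall     18
1         9     59  Summer     40
2         8     96  Summer     40
3        11     91    Fall     18
4         7     63  Spring     19
5         2     59    Fall     18
6         0     65  Summer     40
7         7     76  Spring     19
take 3 rows with smallest absences:
   absences  score    term  hours
6         0     65  Summer     40
5         2     59    Fall     18
0         3     52    Fall     18
add column hours_times_score = t['hours'] * t['score']:
   absences  score    term  hours  hours_times_score
6         0     65  Summer     40               2600
5         2     59    Fall     18               1062
0         3     52    Fall     18                936
drop duplicate term (keep=last):
   absences  score    term  hours  hours_times_score
6         0     65  Summer     40               2600
0         3     52    Fall     18                936

1768.0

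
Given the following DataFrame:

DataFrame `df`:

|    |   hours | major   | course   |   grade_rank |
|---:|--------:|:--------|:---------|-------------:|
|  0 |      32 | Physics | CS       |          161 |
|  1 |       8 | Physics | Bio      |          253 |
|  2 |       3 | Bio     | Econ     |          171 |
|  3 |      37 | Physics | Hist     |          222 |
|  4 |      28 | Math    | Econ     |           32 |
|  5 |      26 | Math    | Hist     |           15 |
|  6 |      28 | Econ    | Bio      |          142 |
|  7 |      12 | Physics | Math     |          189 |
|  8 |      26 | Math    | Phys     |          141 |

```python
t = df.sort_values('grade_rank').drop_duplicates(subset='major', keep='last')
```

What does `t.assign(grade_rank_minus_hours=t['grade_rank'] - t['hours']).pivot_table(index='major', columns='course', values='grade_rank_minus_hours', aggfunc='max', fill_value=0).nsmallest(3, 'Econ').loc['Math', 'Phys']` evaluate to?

115

sort by grade_rank:
   hours    major course  grade_rank
5     26     Math   Hist          15
4     28     Math   Econ          32
8     26     Math   Phys         141
6     28     Econ    Bio         142
0     32  Physics     CS         161
2      3      Bio   Econ         171
7     12  Physics   Math         189
3     37  Physics   Hist         222
1      8  Physics    Bio         253
drop duplicate major (keep=last):
   hours    major course  grade_rank
8     26     Math   Phys         141
6     28     Econ    Bio         142
2      3      Bio   Econ         171
1      8  Physics    Bio         253
add column grade_rank_minus_hours = t['grade_rank'] - t['hours']:
   hours    major course  grade_rank  grade_rank_minus_hours
8     26     Math   Phys         141                     115
6     28     Econ    Bio         142                     114
2      3      Bio   Econ         171                     168
1      8  Physics    Bio         253                     245
pivot: rows=major, cols=course, max(grade_rank_minus_hours):
course   Bio  Econ  Phys
major                   
Bio        0   168     0
Econ     114     0     0
Math       0     0   115
Physics  245     0     0
take 3 rows with smallest Econ:
course   Bio  Econ  Phys
major                   
Econ     114     0     0
Math       0     0   115
Physics  245     0     0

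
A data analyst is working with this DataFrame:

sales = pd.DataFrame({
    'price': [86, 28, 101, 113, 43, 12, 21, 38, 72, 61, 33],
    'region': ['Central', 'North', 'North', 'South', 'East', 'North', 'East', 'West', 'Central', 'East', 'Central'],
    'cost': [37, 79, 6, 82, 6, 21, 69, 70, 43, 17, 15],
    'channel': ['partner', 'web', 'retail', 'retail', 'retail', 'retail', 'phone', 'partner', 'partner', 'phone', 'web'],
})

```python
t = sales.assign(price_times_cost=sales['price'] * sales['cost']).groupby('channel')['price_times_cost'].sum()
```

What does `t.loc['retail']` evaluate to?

add column price_times_cost = sales['price'] * sales['cost']:
    price   region  cost  channel  price_times_cost
0      86  Central    37  partner              3182
1      28    North    79      web              2212
2     101    North     6   retail               606
3     113    South    82   retail              9266
4      43     East     6   retail               258
5      12    North    21   retail               252
6      21     East    69    phone              1449
7      38     West    70  partner              2660
8      72  Central    43  partner              3096
9      61     East    17    phone              1037
10     33  Central    15      web               495
group by channel, sum of price_times_cost:
channel
partner     8938
phone       2486
retail     10382
web         2707
Name: price_times_cost, dtype: int64

10382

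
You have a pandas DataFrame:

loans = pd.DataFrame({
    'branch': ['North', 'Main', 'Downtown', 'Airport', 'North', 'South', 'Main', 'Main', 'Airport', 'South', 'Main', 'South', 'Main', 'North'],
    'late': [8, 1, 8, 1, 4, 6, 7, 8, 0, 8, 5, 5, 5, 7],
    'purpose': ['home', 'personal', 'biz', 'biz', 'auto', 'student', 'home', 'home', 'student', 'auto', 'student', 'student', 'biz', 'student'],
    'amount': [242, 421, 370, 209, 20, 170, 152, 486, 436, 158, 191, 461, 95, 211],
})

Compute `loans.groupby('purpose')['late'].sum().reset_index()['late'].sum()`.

73

group by purpose, sum of late:
purpose
auto        12
biz         14
home        23
personal     1
student     23
Name: late, dtype: int64
reset_index():
    purpose  late
0      auto    12
1       biz    14
2      home    23
3  personal     1
4   student    23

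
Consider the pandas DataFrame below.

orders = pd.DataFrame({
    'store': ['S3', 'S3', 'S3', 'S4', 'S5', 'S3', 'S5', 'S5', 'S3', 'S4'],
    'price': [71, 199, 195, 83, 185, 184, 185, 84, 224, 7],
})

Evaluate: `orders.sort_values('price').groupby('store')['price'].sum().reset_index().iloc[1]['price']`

sort by price:
  store  price
9    S4      7
0    S3     71
3    S4     83
7    S5     84
5    S3    184
4    S5    185
6    S5    185
2    S3    195
1    S3    199
8    S3    224
group by store, sum of price:
store
S3    873
S4     90
S5    454
Name: price, dtype: int64
reset_index():
  store  price
0    S3    873
1    S4     90
2    S5    454

90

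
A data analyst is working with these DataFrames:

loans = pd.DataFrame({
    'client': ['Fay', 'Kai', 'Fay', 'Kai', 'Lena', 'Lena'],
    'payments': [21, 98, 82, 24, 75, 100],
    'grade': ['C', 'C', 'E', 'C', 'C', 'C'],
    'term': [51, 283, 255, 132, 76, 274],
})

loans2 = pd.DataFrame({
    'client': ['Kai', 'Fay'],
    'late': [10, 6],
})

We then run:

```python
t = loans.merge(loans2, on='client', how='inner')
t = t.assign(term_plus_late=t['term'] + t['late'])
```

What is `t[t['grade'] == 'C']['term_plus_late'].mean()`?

164.0

merge on 'client' (how='inner') → 4 rows:
  client  payments grade  term  late
0    Fay        21     C    51     6
1    Kai        98     C   283    10
2    Fay        82     E   255     6
3    Kai        24     C   132    10
add column term_plus_late = t['term'] + t['late']:
  client  payments grade  term  late  term_plus_late
0    Fay        21     C    51     6              57
1    Kai        98     C   283    10             293
2    Fay        82     E   255     6             261
3    Kai        24     C   132    10             142
filter rows where grade == 'C':
  client  payments grade  term  late  term_plus_late
0    Fay        21     C    51     6              57
1    Kai        98     C   283    10             293
3    Kai        24     C   132    10             142
mean of column 'term_plus_late' → 164.0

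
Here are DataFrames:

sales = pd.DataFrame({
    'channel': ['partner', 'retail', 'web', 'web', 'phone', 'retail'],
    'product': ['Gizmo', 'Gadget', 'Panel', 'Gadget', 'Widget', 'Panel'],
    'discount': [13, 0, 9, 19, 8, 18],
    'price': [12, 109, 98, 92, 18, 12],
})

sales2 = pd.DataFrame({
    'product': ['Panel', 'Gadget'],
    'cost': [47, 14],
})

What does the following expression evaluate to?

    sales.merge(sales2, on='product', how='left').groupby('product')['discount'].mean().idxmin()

Widget

merge on 'product' (how='left') → 6 rows:
   channel product  discount  price  cost
0  partner   Gizmo        13     12   NaN
1   retail  Gadget         0    109  14.0
2      web   Panel         9     98  47.0
3      web  Gadget        19     92  14.0
4    phone  Widget         8     18   NaN
5   retail   Panel        18     12  47.0
group by product, mean of discount:
product
Gadget     9.5
Gizmo     13.0
Panel     13.5
Widget     8.0
Name: discount, dtype: float64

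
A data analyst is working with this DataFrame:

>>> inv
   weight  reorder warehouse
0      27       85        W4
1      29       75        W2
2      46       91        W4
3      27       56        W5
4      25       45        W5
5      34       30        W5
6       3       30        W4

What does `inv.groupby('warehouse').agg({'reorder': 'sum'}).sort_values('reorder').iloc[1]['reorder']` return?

131

group by warehouse, sum of reorder:
           reorder
warehouse         
W2              75
W4             206
W5             131
sort by reorder:
           reorder
warehouse         
W2              75
W5             131
W4             206
Reading off the value at position 1, column 'reorder', we get 131.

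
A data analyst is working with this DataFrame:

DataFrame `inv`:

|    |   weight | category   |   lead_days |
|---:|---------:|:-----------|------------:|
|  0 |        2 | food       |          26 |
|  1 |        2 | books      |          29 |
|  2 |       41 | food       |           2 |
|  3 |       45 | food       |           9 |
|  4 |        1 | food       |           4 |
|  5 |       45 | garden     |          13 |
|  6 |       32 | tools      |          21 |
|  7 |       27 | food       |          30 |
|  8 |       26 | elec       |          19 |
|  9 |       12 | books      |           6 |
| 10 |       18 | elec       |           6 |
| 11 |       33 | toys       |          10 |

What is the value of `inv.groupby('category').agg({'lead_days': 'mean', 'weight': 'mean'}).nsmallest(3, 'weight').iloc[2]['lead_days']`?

14.2

group by category: mean(lead_days), mean(weight):
          lead_days  weight
category                   
books          17.5     7.0
elec           12.5    22.0
food           14.2    23.2
garden         13.0    45.0
tools          21.0    32.0
toys           10.0    33.0
take 3 rows with smallest weight:
          lead_days  weight
category                   
books          17.5     7.0
elec           12.5    22.0
food           14.2    23.2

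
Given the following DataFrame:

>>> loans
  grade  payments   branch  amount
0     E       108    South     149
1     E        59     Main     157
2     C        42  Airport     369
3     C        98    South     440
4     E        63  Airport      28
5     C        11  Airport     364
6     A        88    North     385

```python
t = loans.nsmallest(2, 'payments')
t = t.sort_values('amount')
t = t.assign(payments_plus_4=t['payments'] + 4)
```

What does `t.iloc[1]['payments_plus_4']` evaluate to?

46

take 2 rows with smallest payments:
  grade  payments   branch  amount
5     C        11  Airport     364
2     C        42  Airport     369
sort by amount:
  grade  payments   branch  amount
5     C        11  Airport     364
2     C        42  Airport     369
add column payments_plus_4 = t['payments'] + 4:
  grade  payments   branch  amount  payments_plus_4
5     C        11  Airport     364               15
2     C        42  Airport     369               46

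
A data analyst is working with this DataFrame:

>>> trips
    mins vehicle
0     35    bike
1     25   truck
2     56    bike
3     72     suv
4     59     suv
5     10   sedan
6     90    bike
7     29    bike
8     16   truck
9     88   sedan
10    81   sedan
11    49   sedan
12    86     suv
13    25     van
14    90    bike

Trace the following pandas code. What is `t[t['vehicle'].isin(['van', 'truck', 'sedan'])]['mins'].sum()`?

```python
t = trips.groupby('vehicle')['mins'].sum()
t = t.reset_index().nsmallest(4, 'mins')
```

group by vehicle, sum of mins:
vehicle
bike     300
sedan    228
suv      217
truck     41
van       25
Name: mins, dtype: int64
reset_index():
  vehicle  mins
0    bike   300
1   sedan   228
2     suv   217
3   truck    41
4     van    25
take 4 rows with smallest mins:
  vehicle  mins
4     van    25
3   truck    41
2     suv   217
1   sedan   228
filter rows where vehicle in ['van', 'truck', 'sedan']:
  vehicle  mins
4     van    25
3   truck    41
1   sedan   228

294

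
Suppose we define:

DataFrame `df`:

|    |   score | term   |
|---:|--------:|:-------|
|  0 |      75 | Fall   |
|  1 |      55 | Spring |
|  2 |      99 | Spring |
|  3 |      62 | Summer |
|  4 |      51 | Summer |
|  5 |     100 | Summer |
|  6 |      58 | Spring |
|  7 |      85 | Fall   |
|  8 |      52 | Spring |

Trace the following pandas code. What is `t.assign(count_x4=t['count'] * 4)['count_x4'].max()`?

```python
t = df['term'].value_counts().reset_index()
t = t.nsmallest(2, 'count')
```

value_counts of term:
term
Spring    4
Summer    3
Fall      2
Name: count, dtype: int64
reset_index():
     term  count
0  Spring      4
1  Summer      3
2    Fall      2
take 2 rows with smallest count:
     term  count
2    Fall      2
1  Summer      3
add column count_x4 = t['count'] * 4:
     term  count  count_x4
2    Fall      2         8
1  Summer      3        12

12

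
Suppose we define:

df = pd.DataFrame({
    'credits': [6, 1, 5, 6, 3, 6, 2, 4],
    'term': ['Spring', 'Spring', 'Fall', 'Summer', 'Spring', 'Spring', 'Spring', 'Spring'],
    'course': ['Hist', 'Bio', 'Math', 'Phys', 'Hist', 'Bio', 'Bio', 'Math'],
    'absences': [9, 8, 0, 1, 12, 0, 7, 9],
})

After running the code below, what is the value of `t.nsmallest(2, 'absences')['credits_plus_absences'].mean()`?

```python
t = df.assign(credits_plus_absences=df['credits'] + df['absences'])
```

add column credits_plus_absences = df['credits'] + df['absences']:
   credits    term course  absences  credits_plus_absences
0        6  Spring   Hist         9                     15
1        1  Spring    Bio         8                      9
2        5    Fall   Math         0                      5
3        6  Summer   Phys         1                      7
4        3  Spring   Hist        12                     15
5        6  Spring    Bio         0                      6
6        2  Spring    Bio         7                      9
7        4  Spring   Math         9                     13
take 2 rows with smallest absences:
   credits    term course  absences  credits_plus_absences
2        5    Fall   Math         0                      5
5        6  Spring    Bio         0                      6
Finally, mean of column 'credits_plus_absences' = 5.5.

5.5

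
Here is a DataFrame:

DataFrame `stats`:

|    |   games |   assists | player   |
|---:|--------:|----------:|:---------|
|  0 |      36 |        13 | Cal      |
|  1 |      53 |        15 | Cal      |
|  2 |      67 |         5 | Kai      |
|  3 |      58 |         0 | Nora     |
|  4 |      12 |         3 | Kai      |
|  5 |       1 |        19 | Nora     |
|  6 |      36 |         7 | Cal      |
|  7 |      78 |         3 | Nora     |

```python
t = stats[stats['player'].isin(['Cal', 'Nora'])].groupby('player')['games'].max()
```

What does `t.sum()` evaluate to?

filter rows where player in ['Cal', 'Nora']:
   games  assists player
0     36       13    Cal
1     53       15    Cal
3     58        0   Nora
5      1       19   Nora
6     36        7    Cal
7     78        3   Nora
group by player, max of games:
player
Cal     53
Nora    78
Name: games, dtype: int64
So sum() = 131.

131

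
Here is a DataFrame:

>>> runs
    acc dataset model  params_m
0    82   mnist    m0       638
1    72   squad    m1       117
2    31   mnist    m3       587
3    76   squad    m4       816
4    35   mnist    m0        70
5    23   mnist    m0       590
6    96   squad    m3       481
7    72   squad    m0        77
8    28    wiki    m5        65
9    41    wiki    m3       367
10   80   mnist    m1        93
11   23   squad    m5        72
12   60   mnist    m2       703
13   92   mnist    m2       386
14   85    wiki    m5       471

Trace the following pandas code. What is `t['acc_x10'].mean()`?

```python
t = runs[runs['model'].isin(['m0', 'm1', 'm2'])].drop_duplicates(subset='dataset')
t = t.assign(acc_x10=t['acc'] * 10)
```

770.0

filter rows where model in ['m0', 'm1', 'm2']:
    acc dataset model  params_m
0    82   mnist    m0       638
1    72   squad    m1       117
4    35   mnist    m0        70
5    23   mnist    m0       590
7    72   squad    m0        77
10   80   mnist    m1        93
12   60   mnist    m2       703
13   92   mnist    m2       386
drop duplicate dataset (keep=first):
   acc dataset model  params_m
0   82   mnist    m0       638
1   72   squad    m1       117
add column acc_x10 = t['acc'] * 10:
   acc dataset model  params_m  acc_x10
0   82   mnist    m0       638      820
1   72   squad    m1       117      720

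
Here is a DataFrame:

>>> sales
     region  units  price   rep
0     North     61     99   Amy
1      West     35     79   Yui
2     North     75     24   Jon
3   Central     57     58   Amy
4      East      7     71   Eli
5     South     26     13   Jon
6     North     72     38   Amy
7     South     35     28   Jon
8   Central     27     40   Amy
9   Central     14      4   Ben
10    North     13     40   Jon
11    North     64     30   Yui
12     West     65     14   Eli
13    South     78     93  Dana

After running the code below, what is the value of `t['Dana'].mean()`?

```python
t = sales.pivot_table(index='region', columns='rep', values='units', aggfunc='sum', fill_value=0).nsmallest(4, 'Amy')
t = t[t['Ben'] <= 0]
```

pivot: rows=region, cols=rep, sum(units):
rep      Amy  Ben  Dana  Eli  Jon  Yui
region                                
Central   84   14     0    0    0    0
East       0    0     0    7    0    0
North    133    0     0    0   88   64
South      0    0    78    0   61    0
West       0    0     0   65    0   35
take 4 rows with smallest Amy:
rep      Amy  Ben  Dana  Eli  Jon  Yui
region                                
East       0    0     0    7    0    0
South      0    0    78    0   61    0
West       0    0     0   65    0   35
Central   84   14     0    0    0    0
filter rows where Ben <= 0:
rep     Amy  Ben  Dana  Eli  Jon  Yui
region                               
East      0    0     0    7    0    0
South     0    0    78    0   61    0
West      0    0     0   65    0   35
Then the mean of column 'Dana': 26.0

26.0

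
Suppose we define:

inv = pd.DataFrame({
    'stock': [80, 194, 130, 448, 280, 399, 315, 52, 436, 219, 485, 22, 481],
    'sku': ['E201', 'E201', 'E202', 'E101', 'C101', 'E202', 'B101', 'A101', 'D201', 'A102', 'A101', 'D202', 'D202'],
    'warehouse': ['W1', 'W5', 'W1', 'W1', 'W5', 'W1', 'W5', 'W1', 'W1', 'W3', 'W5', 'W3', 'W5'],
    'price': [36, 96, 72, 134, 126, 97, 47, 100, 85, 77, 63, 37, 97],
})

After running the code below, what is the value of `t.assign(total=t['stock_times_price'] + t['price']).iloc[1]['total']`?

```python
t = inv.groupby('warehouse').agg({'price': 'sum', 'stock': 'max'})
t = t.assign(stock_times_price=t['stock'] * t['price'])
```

group by warehouse: sum(price), max(stock):
           price  stock
warehouse              
W1           524    448
W3           114    219
W5           429    485
add column stock_times_price = t['stock'] * t['price']:
           price  stock  stock_times_price
warehouse                                 
W1           524    448             234752
W3           114    219              24966
W5           429    485             208065
add column total = t['stock_times_price'] + t['price']:
           price  stock  stock_times_price   total
warehouse                                         
W1           524    448             234752  235276
W3           114    219              24966   25080
W5           429    485             208065  208494
Hence 25080.

25080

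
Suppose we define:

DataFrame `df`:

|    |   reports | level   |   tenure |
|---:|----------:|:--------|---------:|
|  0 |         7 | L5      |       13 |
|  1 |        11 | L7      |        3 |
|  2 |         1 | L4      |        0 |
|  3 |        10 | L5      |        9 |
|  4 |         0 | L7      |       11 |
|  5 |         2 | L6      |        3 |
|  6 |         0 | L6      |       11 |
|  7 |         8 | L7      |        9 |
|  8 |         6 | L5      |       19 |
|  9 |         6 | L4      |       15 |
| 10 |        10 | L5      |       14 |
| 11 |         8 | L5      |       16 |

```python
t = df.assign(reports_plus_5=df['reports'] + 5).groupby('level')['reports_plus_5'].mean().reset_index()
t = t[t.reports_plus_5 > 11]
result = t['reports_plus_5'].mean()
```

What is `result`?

12.2666666667

add column reports_plus_5 = df['reports'] + 5:
    reports level  tenure  reports_plus_5
0         7    L5      13              12
1        11    L7       3              16
2         1    L4       0               6
3        10    L5       9              15
4         0    L7      11               5
5         2    L6       3               7
6         0    L6      11               5
7         8    L7       9              13
8         6    L5      19              11
9         6    L4      15              11
10       10    L5      14              15
11        8    L5      16              13
group by level, mean of reports_plus_5:
level
L4     8.500000
L5    13.200000
L6     6.000000
L7    11.333333
Name: reports_plus_5, dtype: float64
reset_index():
  level  reports_plus_5
0    L4        8.500000
1    L5       13.200000
2    L6        6.000000
3    L7       11.333333
filter rows where reports_plus_5 > 11:
  level  reports_plus_5
1    L5       13.200000
3    L7       11.333333
So mean() = 12.2666666667.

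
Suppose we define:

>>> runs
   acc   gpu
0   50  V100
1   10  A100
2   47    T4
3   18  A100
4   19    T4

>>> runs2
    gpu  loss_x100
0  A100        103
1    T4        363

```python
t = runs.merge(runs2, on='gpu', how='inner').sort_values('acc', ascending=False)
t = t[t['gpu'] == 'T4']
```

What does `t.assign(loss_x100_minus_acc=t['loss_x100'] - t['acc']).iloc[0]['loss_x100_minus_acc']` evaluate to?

316

merge on 'gpu' (how='inner') → 4 rows:
   acc   gpu  loss_x100
0   10  A100        103
1   47    T4        363
2   18  A100        103
3   19    T4        363
sort by acc descending:
   acc   gpu  loss_x100
1   47    T4        363
3   19    T4        363
2   18  A100        103
0   10  A100        103
filter rows where gpu == 'T4':
   acc gpu  loss_x100
1   47  T4        363
3   19  T4        363
add column loss_x100_minus_acc = t['loss_x100'] - t['acc']:
   acc gpu  loss_x100  loss_x100_minus_acc
1   47  T4        363                  316
3   19  T4        363                  344
Taking the value at position 0, column 'loss_x100_minus_acc' gives 316.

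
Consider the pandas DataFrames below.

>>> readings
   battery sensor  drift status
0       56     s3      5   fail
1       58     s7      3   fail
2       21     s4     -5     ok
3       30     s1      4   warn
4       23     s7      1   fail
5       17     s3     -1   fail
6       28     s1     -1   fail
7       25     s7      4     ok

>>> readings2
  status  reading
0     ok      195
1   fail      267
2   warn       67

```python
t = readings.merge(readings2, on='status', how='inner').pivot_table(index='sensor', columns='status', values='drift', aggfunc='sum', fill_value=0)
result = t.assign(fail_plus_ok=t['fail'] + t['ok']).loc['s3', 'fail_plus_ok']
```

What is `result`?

merge on 'status' (how='inner') → 8 rows:
   battery sensor  drift status  reading
0       56     s3      5   fail      267
1       58     s7      3   fail      267
2       21     s4     -5     ok      195
3       30     s1      4   warn       67
4       23     s7      1   fail      267
5       17     s3     -1   fail      267
6       28     s1     -1   fail      267
7       25     s7      4     ok      195
pivot: rows=sensor, cols=status, sum(drift):
status  fail  ok  warn
sensor                
s1        -1   0     4
s3         4   0     0
s4         0  -5     0
s7         4   4     0
add column fail_plus_ok = t['fail'] + t['ok']:
status  fail  ok  warn  fail_plus_ok
sensor                              
s1        -1   0     4            -1
s3         4   0     0             4
s4         0  -5     0            -5
s7         4   4     0             8

4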